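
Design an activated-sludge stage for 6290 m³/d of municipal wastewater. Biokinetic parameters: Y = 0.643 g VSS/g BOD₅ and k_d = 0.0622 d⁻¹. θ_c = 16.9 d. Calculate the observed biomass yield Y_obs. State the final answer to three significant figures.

Y_obs = Y / (1 + k_d θ_c) = 0.643 / (1 + 0.0622 × 16.9) = 0.643 / 2.051 = 0.3135.

Y_obs ≈ 0.313 g VSS/g BOD₅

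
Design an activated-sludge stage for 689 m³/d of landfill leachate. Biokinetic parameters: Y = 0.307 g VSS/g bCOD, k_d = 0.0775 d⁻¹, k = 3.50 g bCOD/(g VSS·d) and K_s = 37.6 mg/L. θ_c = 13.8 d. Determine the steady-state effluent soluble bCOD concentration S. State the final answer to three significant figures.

S ≈ 6.10 mg/L

From the Monod/SRT balance for a CMAS, S = K_s·(1+k_d θ_c)/[θ_c·(Y k − k_d) − 1] = 37.6 × (1 + 0.0775 × 13.8) / [13.8 × (0.307 × 3.50 − 0.0775) − 1] = 77.81 / 12.76 = 6.099 mg/L.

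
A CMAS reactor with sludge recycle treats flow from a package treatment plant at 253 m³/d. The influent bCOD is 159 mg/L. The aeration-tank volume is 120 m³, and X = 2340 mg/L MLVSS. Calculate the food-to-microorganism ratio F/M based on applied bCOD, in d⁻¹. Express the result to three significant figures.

F/M ≈ 0.143 d⁻¹

F/M = applied load / biomass = Q·S₀/(V·X) = 253 × 159 / (120.0 × 2340) = 0.1433 d⁻¹.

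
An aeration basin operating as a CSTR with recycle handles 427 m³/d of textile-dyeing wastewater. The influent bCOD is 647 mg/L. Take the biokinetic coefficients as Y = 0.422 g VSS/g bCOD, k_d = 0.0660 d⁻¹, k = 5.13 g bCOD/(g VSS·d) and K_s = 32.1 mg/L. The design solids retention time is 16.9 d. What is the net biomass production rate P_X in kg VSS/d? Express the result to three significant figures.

For a completely mixed reactor with recycle the Lawrence–McCarty relation gives S = K_s·(1 + k_d·θ_c) / [θ_c·(Y·k − k_d) − 1] = 32.1 × (1 + 0.0660 × 16.9) / [16.9 × (0.422 × 5.13 − 0.0660) − 1] = 67.90 / 34.47 = 1.970 mg/L.
The observed yield is Y_obs = Y/(1 + k_d·θ_c) = 0.422 / (1 + 0.0660 × 16.9) = 0.422 / 2.115 = 0.1995 g VSS per g bCOD removed.
ΔS = 647 − 1.97 = 645.0 mg/L, so the substrate removal rate is 427 × 645.0/1000 = 275.4 kg bCOD/d.
P_X = Y_obs · Q(S₀ − S) = 0.1995 × 275.4 = 54.94 kg VSS/d.

P_X ≈ 54.9 kg VSS/d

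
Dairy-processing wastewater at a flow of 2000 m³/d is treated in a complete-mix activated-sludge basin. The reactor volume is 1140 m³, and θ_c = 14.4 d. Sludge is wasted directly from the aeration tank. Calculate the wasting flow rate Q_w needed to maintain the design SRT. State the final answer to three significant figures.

Q_w ≈ 79.2 m³/d

Wasting from the aeration tank: Q_w = V / θ_c = 1140 / 14.4 = 79.17 m³/d.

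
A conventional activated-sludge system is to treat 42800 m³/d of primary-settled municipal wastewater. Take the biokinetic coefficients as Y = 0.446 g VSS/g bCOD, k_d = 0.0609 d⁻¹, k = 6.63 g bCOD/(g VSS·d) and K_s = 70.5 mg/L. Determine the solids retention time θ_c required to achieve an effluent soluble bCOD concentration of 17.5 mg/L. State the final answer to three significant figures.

Specific growth rate at S = 17.5 mg/L: μ = YkS/(K_s+S) = 0.446·6.63·17.5/(70.5+17.5) = 0.5880 d⁻¹.
1/θ_c = 0.5880 − 0.0609 = 0.5271 d⁻¹, so θ_c = 1.897 d.

θ_c ≈ 1.90 d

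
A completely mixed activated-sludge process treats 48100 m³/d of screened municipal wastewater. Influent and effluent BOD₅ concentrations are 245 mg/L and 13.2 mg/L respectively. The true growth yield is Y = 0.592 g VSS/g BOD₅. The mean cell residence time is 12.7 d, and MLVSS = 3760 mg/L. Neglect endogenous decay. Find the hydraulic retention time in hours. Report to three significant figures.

τ ≈ 11.1 h

Biomass mass balance (decay neglected): V·X = Y·Q·(S₀ − S)·θ_c, so V = 0.592 × 48100 × (245 − 13.2) × 12.7 / 3760 = 22294 m³.
τ = V/Q = 22294/48100 = 0.4635 d, or 11.12 h.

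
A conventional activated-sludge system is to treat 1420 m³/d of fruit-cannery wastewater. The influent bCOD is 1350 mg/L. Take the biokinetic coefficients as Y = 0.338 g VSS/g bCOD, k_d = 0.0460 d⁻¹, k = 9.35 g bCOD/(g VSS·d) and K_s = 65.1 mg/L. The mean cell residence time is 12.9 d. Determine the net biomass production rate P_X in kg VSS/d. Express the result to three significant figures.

From the Monod/SRT balance for a CMAS, S = K_s·(1+k_d θ_c)/[θ_c·(Y k − k_d) − 1] = 65.1 × (1 + 0.0460 × 12.9) / [12.9 × (0.338 × 9.35 − 0.0460) − 1] = 103.7 / 39.17 = 2.648 mg/L.
Correct the yield for decay: Y_obs = Y/(1 + k_d θ_c) = 0.338 / (1 + 0.0460 × 12.9) = 0.338 / 1.593 = 0.2121.
Q·(S₀ − S) = 1420 × (1350 − 2.65) × 10⁻³ = 1913 kg/d removed.
Net biomass production P_X = Y_obs × Q·(S₀ − S) = 0.2121 × 1913 = 405.8 kg VSS/d.

P_X ≈ 406 kg VSS/d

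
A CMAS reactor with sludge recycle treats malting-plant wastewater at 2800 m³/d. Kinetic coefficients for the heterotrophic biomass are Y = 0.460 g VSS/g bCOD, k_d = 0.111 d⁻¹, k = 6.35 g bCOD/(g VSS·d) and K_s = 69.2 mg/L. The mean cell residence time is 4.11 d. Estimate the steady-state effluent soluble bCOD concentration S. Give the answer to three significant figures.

S ≈ 9.55 mg/L

Effluent substrate depends only on kinetics and SRT: S = K_s(1 + k_d θ_c) / [θ_c(Yk − k_d) − 1] = 69.2 × (1 + 0.111 × 4.11) / [4.11 × (0.460 × 6.35 − 0.111) − 1] = 100.8 / 10.55 = 9.552 mg/L.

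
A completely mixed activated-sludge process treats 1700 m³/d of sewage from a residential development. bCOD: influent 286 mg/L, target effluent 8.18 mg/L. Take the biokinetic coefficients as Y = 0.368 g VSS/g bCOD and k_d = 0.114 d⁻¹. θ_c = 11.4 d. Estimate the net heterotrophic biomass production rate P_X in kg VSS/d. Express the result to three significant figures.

Correct the yield for decay: Y_obs = Y/(1 + k_d θ_c) = 0.368 / (1 + 0.114 × 11.4) = 0.368 / 2.300 = 0.1600.
ΔS = 286 − 8.18 = 277.8 mg/L, so the substrate removal rate is 1700 × 277.8/1000 = 472.3 kg bCOD/d.
P_X = Y_obs · Q(S₀ − S) = 0.1600 × 472.3 = 75.58 kg VSS/d.

P_X ≈ 75.6 kg VSS/d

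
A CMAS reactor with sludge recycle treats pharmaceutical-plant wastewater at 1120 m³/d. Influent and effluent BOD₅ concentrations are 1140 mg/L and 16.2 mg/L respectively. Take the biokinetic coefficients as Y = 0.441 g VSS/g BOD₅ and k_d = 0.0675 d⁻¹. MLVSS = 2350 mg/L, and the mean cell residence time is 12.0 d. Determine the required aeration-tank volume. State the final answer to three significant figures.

Rearranging the biomass balance for a CMAS with decay, V = Y·Q·ΔS·θ_c / [X·(1+k_d θ_c)] = 0.441 × 1120 × (1140 − 16.2) × 12.0 / [2350 × (1 + 0.0675 × 12.0)] = 6.66×10^6 / 4254 = 1566 m³.

V ≈ 1570 m³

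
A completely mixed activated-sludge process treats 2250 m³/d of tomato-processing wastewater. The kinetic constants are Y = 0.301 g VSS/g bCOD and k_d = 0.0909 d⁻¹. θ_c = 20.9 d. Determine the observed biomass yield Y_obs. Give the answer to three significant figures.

Y_obs ≈ 0.104 g VSS/g bCOD

The observed yield is Y_obs = Y/(1 + k_d·θ_c) = 0.301 / (1 + 0.0909 × 20.9) = 0.301 / 2.900 = 0.1038 g VSS per g bCOD removed.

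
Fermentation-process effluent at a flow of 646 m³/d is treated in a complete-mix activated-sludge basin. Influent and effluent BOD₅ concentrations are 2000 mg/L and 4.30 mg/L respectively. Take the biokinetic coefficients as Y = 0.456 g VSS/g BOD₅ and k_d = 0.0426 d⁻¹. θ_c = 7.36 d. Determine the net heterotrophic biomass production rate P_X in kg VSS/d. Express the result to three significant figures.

P_X ≈ 448 kg VSS/d

Observed yield with endogenous decay: Y_obs = Y / (1 + k_d·θ_c) = 0.456 / (1 + 0.0426 × 7.36) = 0.456 / 1.314 = 0.3472 g VSS/g BOD₅.
ΔS = 2000 − 4.30 = 1996 mg/L, so the substrate removal rate is 646 × 1996/1000 = 1289 kg BOD₅/d.
P_X = Y_obs · Q(S₀ − S) = 0.3472 × 1289 = 447.6 kg VSS/d.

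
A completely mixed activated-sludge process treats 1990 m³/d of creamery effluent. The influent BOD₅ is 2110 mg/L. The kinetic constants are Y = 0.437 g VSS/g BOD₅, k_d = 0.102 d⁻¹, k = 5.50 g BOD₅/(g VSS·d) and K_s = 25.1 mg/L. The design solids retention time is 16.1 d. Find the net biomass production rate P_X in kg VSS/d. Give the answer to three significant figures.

For a completely mixed reactor with recycle the Lawrence–McCarty relation gives S = K_s·(1 + k_d·θ_c) / [θ_c·(Y·k − k_d) − 1] = 25.1 × (1 + 0.102 × 16.1) / [16.1 × (0.437 × 5.50 − 0.102) − 1] = 66.32 / 36.05 = 1.839 mg/L.
Y_obs = Y / (1 + k_d θ_c) = 0.437 / (1 + 0.102 × 16.1) = 0.437 / 2.642 = 0.1654.
Mass of BOD₅ removed per day: Q(S₀ − S) = 1990 × 2108 g/m³ = 4195 kg/d.
Biomass produced: P_X = Y_obs·Q·ΔS = 0.1654 × 4195 ≈ 693.9 kg VSS/d.

P_X ≈ 694 kg VSS/d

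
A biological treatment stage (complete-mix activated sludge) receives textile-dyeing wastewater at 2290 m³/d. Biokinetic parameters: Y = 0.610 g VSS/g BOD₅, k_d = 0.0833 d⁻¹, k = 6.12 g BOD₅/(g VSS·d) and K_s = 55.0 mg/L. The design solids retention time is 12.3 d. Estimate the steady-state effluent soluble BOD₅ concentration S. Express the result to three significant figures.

S ≈ 2.54 mg/L

For a completely mixed reactor with recycle the Lawrence–McCarty relation gives S = K_s·(1 + k_d·θ_c) / [θ_c·(Y·k − k_d) − 1] = 55.0 × (1 + 0.0833 × 12.3) / [12.3 × (0.610 × 6.12 − 0.0833) − 1] = 111.4 / 43.89 = 2.537 mg/L.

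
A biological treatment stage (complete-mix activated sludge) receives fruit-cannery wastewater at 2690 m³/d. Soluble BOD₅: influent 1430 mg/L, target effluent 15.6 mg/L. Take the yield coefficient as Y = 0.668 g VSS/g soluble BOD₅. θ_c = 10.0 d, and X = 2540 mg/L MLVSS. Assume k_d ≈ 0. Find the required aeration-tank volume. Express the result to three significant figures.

V ≈ 10000 m³

With k_d = 0 the design equation reduces to V = Y Q (S₀−S) θ_c / X = 0.668 × 2690 × (1430 − 15.6) × 10.0 / 2540 = 10006 m³.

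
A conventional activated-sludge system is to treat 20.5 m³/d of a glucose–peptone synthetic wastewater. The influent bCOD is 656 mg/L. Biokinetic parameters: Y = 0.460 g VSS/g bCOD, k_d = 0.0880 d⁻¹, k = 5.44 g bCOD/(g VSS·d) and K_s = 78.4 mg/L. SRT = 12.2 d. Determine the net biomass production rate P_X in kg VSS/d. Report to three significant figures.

P_X ≈ 2.96 kg VSS/d

Effluent substrate depends only on kinetics and SRT: S = K_s(1 + k_d θ_c) / [θ_c(Yk − k_d) − 1] = 78.4 × (1 + 0.0880 × 12.2) / [12.2 × (0.460 × 5.44 − 0.0880) − 1] = 162.6 / 28.46 = 5.713 mg/L.
Correct the yield for decay: Y_obs = Y/(1 + k_d θ_c) = 0.460 / (1 + 0.0880 × 12.2) = 0.460 / 2.074 = 0.2218.
Substrate removed = Q·(S₀ − S) = 20.5 m³/d × (656 − 5.71) g/m³ = 1.33×10^4 g/d = 13.33 kg/d.
Biomass produced: P_X = Y_obs·Q·ΔS = 0.2218 × 13.33 ≈ 2.957 kg VSS/d.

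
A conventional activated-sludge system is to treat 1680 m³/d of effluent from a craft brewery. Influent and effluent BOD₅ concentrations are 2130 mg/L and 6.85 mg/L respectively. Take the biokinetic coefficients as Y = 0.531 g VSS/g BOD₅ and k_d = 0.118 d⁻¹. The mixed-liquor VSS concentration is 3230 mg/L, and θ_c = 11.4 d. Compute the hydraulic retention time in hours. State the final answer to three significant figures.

Rearranging the biomass balance for a CMAS with decay, V = Y·Q·ΔS·θ_c / [X·(1+k_d θ_c)] = 0.531 × 1680 × (2130 − 6.85) × 11.4 / [3230 × (1 + 0.118 × 11.4)] = 2.16×10^7 / 7575 = 2850 m³.
τ = V/Q = 2850/1680 = 1.697 d, or 40.72 h.

τ ≈ 40.7 h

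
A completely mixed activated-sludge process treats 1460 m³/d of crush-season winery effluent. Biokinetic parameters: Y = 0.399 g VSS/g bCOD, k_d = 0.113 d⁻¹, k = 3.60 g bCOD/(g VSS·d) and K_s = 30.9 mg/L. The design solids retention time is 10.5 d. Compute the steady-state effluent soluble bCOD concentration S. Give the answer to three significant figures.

S ≈ 5.24 mg/L

From the Monod/SRT balance for a CMAS, S = K_s·(1+k_d θ_c)/[θ_c·(Y k − k_d) − 1] = 30.9 × (1 + 0.113 × 10.5) / [10.5 × (0.399 × 3.60 − 0.113) − 1] = 67.56 / 12.90 = 5.239 mg/L.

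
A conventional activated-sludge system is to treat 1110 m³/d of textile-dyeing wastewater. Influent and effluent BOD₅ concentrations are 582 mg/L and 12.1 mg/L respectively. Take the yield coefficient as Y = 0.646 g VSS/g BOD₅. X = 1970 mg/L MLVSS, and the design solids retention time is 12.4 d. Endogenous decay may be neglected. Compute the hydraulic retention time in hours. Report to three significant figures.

τ ≈ 55.6 h

Biomass mass balance (decay neglected): V·X = Y·Q·(S₀ − S)·θ_c, so V = 0.646 × 1110 × (582 − 12.1) × 12.4 / 1970 = 2572 m³.
Hydraulic retention time τ = V/Q = 2572 / 1110 = 2.317 d = 55.62 h.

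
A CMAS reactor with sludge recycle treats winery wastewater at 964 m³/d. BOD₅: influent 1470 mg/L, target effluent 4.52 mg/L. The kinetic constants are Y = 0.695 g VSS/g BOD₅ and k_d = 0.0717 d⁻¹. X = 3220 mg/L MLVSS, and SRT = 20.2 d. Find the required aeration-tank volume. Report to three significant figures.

V ≈ 2520 m³

From the SRT design equation V = Y Q (S₀−S) θ_c / [X (1 + k_d θ_c)] = 0.695 × 964 × (1470 − 4.52) × 20.2 / [3220 × (1 + 0.0717 × 20.2)] = 1.98×10^7 / 7884 = 2516 m³.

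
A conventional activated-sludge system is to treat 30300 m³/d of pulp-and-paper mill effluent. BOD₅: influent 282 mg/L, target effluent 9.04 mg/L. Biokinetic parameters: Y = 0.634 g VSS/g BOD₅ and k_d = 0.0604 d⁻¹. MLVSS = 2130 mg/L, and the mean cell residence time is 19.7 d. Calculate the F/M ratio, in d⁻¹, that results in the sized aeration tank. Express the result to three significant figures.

Rearranging the biomass balance for a CMAS with decay, V = Y·Q·ΔS·θ_c / [X·(1+k_d θ_c)] = 0.634 × 30300 × (282 − 9.04) × 19.7 / [2130 × (1 + 0.0604 × 19.7)] = 1.03×10^8 / 4664 = 22146 m³.
F/M = Q·S₀ / (V·X) = 30300 × 282 / (22146 × 2130) = 0.1811 g BOD₅·(g VSS·d)⁻¹.

F/M ≈ 0.181 d⁻¹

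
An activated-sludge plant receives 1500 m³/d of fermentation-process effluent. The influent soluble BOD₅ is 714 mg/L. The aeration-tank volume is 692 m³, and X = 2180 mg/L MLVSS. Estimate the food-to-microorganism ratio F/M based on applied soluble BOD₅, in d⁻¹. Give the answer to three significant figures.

F/M = applied load / biomass = Q·S₀/(V·X) = 1500 × 714 / (692.0 × 2180) = 0.7099 d⁻¹.

F/M ≈ 0.710 d⁻¹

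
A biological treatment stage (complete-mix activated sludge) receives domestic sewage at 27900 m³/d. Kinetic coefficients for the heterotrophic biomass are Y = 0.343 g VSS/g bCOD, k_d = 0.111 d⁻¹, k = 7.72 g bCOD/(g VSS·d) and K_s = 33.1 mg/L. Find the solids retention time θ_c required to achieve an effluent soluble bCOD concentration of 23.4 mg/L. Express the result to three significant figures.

θ_c ≈ 1.01 d

Specific growth rate at S = 23.4 mg/L: μ = YkS/(K_s+S) = 0.343·7.72·23.4/(33.1+23.4) = 1.097 d⁻¹.
Then 1/θ_c = μ − k_d = 1.097 − 0.111 = 0.9857 d⁻¹, giving θ_c = 1.015 d.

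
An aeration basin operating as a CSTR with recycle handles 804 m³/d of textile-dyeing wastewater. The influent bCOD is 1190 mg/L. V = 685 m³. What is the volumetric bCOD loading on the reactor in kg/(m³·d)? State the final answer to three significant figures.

L_v ≈ 1.40 kg bCOD/(m³·d)

L_v = Q S₀ / V = 804 × 1190 × 10⁻³ / 685.0 = 1.397 kg/(m³·d).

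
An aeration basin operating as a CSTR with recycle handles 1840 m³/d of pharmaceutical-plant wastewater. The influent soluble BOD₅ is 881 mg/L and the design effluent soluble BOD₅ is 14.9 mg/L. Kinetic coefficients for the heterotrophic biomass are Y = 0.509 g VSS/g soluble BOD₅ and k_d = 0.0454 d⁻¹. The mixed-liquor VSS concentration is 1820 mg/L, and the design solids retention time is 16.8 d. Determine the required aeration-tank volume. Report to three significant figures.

Steady-state biomass mass balance: V·X·(1 + k_d·θ_c) = Y·Q·(S₀ − S)·θ_c, so V = 0.509 × 1840 × (881 − 14.9) × 16.8 / [1820 × (1 + 0.0454 × 16.8)] = 1.36×10^7 / 3208 = 4248 m³.

V ≈ 4250 m³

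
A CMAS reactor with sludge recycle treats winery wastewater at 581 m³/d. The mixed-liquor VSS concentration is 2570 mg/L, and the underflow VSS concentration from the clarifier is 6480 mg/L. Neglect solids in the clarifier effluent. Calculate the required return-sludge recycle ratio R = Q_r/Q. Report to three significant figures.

R ≈ 0.657

Solids balance on the clarifier gives (1+R)X = R·X_r, so R = X/(X_r − X) = 2570 / (6480 − 2570) = 0.6573.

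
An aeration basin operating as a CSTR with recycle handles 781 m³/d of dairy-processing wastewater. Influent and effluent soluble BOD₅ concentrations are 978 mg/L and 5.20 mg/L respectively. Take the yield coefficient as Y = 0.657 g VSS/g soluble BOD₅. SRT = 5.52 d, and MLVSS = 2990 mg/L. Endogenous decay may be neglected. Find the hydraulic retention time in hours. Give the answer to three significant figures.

τ ≈ 28.3 h

Biomass mass balance (decay neglected): V·X = Y·Q·(S₀ − S)·θ_c, so V = 0.657 × 781 × (978 − 5.20) × 5.52 / 2990 = 921.5 m³.
τ = V/Q = 921.5/781 = 1.180 d, or 28.32 h.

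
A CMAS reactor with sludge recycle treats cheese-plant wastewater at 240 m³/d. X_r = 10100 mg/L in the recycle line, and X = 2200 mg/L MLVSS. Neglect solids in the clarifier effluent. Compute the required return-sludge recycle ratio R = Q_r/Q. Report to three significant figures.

R ≈ 0.278

Mass balance around the secondary clarifier (neglecting effluent solids): R = X / (X_r − X) = 2200 / (10100 − 2200) = 0.2785.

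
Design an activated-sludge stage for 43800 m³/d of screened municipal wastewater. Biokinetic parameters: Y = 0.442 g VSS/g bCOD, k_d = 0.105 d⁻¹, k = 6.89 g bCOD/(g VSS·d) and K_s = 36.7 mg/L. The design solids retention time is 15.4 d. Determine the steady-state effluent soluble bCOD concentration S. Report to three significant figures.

Effluent substrate depends only on kinetics and SRT: S = K_s(1 + k_d θ_c) / [θ_c(Yk − k_d) − 1] = 36.7 × (1 + 0.105 × 15.4) / [15.4 × (0.442 × 6.89 − 0.105) − 1] = 96.04 / 44.28 = 2.169 mg/L.

S ≈ 2.17 mg/L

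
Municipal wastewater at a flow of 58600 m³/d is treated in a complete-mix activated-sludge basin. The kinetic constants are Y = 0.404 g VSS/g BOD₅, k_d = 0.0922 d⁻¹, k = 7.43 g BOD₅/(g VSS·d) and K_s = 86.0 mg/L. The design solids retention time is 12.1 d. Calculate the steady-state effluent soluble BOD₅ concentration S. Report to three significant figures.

Effluent substrate depends only on kinetics and SRT: S = K_s(1 + k_d θ_c) / [θ_c(Yk − k_d) − 1] = 86.0 × (1 + 0.0922 × 12.1) / [12.1 × (0.404 × 7.43 − 0.0922) − 1] = 181.9 / 34.21 = 5.319 mg/L.

S ≈ 5.32 mg/L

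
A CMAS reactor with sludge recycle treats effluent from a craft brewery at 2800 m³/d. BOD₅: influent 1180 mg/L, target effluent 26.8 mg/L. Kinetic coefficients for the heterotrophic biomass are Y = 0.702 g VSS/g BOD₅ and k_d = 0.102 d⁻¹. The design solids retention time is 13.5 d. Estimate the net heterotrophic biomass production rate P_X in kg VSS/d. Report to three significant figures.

P_X ≈ 954 kg VSS/d

Y_obs = Y / (1 + k_d θ_c) = 0.702 / (1 + 0.102 × 13.5) = 0.702 / 2.377 = 0.2953.
Mass of BOD₅ removed per day: Q(S₀ − S) = 2800 × 1153 g/m³ = 3229 kg/d.
So the net sludge growth is P_X = 0.2953 × 3229 = 953.6 kg VSS/d.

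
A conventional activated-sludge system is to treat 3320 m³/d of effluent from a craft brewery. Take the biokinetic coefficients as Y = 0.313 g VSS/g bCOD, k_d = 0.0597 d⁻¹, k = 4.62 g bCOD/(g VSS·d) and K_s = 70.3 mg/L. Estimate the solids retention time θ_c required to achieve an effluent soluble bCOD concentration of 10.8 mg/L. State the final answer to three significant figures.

θ_c ≈ 7.53 d

At the target effluent, Y k S/(K_s+S) = 0.313×4.62×10.8/81.10 = 0.1926 d⁻¹.
1/θ_c = 0.1926 − 0.0597 = 0.1329 d⁻¹, so θ_c = 7.526 d.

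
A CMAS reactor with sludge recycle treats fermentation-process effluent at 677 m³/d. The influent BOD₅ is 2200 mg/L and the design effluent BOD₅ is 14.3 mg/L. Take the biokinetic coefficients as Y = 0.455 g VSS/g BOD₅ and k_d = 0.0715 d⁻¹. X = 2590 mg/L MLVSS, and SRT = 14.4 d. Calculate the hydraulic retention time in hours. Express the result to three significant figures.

τ ≈ 65.4 h

From the SRT design equation V = Y Q (S₀−S) θ_c / [X (1 + k_d θ_c)] = 0.455 × 677 × (2200 − 14.3) × 14.4 / [2590 × (1 + 0.0715 × 14.4)] = 9.7×10^6 / 5257 = 1844 m³.
τ = V/Q = 1844/677 = 2.724 d, or 65.38 h.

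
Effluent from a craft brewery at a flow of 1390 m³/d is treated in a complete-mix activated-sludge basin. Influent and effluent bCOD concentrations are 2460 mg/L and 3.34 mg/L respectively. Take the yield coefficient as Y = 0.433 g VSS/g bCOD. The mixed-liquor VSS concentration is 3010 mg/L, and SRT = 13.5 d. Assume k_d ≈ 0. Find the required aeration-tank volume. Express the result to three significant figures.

V·X = Y·Q·ΔS·θ_c gives V = 0.433 × 1390 × (2460 − 3.34) × 13.5 / 3010 = 6632 m³.

V ≈ 6630 m³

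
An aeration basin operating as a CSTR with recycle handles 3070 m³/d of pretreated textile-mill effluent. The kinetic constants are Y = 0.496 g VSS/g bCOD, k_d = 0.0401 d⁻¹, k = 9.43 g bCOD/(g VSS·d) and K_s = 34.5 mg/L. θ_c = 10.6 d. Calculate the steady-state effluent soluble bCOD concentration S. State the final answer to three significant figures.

Effluent substrate depends only on kinetics and SRT: S = K_s(1 + k_d θ_c) / [θ_c(Yk − k_d) − 1] = 34.5 × (1 + 0.0401 × 10.6) / [10.6 × (0.496 × 9.43 − 0.0401) − 1] = 49.16 / 48.15 = 1.021 mg/L.

S ≈ 1.02 mg/L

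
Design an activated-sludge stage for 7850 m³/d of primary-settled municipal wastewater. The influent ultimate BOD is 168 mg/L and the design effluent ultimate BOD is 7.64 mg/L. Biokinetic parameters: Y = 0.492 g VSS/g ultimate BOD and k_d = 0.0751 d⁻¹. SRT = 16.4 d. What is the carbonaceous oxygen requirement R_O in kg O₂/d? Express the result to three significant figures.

R_O ≈ 865 kg O₂/d

Observed yield with endogenous decay: Y_obs = Y / (1 + k_d·θ_c) = 0.492 / (1 + 0.0751 × 16.4) = 0.492 / 2.232 = 0.2205 g VSS/g ultimate BOD.
Mass of ultimate BOD removed per day: Q(S₀ − S) = 7850 × 160.4 g/m³ = 1259 kg/d.
P_X = Y_obs·Q·(S₀ − S) = 0.2205 × 1259 = 277.5 kg VSS/d.
R_O = Q·(S₀ − S) − 1.42·P_X = 1259 − 1.42 × 277.5 = 864.7 kg O₂/d.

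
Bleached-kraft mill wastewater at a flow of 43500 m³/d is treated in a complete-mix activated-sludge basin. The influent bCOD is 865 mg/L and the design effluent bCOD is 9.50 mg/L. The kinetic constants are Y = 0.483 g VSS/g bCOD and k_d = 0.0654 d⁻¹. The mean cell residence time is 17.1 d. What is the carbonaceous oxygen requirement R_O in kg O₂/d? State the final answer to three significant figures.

Observed yield with endogenous decay: Y_obs = Y / (1 + k_d·θ_c) = 0.483 / (1 + 0.0654 × 17.1) = 0.483 / 2.118 = 0.2280 g VSS/g bCOD.
ΔS = 865 − 9.50 = 855.5 mg/L, so the substrate removal rate is 43500 × 855.5/1000 = 37214 kg bCOD/d.
Biomass synthesised: P_X = Y_obs × 37214 = 8485 kg VSS/d.
R_O = Q·(S₀ − S) − 1.42·P_X = 37214 − 1.42 × 8485 = 25165 kg O₂/d.

R_O ≈ 25200 kg O₂/d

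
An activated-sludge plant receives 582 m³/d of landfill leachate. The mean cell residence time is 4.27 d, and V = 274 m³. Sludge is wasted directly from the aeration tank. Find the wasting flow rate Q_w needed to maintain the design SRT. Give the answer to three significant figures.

Q_w ≈ 64.2 m³/d

With mixed-liquor wasting, θ_c = V/Q_w, so Q_w = V/θ_c = 274.0/4.27 = 64.17 m³/d.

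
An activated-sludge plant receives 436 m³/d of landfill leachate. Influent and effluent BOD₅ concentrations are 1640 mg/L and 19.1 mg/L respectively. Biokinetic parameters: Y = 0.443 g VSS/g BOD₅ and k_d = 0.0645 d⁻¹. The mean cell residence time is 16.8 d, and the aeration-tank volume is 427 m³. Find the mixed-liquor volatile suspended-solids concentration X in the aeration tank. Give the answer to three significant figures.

Solving the biomass balance for X: X = Y Q (S₀−S) θ_c / [V (1+k_d θ_c)] = 0.443 × 436 × (1640 − 19.1) × 16.8 / [427 × (1 + 0.0645 × 16.8)] = 5912 mg/L.

X ≈ 5910 mg/L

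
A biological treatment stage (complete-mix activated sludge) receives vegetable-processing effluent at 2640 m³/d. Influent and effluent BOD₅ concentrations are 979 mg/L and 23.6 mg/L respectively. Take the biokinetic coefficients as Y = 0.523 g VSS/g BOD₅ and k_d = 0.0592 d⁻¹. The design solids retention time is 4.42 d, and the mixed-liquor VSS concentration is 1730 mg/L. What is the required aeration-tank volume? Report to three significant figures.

From the SRT design equation V = Y Q (S₀−S) θ_c / [X (1 + k_d θ_c)] = 0.523 × 2640 × (979 − 23.6) × 4.42 / [1730 × (1 + 0.0592 × 4.42)] = 5.83×10^6 / 2183 = 2671 m³.

V ≈ 2670 m³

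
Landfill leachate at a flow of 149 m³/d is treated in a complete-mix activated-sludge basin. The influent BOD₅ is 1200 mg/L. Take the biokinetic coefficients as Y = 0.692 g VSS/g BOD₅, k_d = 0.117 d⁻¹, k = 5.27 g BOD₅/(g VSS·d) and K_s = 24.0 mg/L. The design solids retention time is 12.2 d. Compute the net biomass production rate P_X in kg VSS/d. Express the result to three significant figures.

Effluent substrate depends only on kinetics and SRT: S = K_s(1 + k_d θ_c) / [θ_c(Yk − k_d) − 1] = 24.0 × (1 + 0.117 × 12.2) / [12.2 × (0.692 × 5.27 − 0.117) − 1] = 58.26 / 42.06 = 1.385 mg/L.
Correct the yield for decay: Y_obs = Y/(1 + k_d θ_c) = 0.692 / (1 + 0.117 × 12.2) = 0.692 / 2.427 = 0.2851.
ΔS = 1200 − 1.38 = 1199 mg/L, so the substrate removal rate is 149 × 1199/1000 = 178.6 kg BOD₅/d.
So the net sludge growth is P_X = 0.2851 × 178.6 = 50.91 kg VSS/d.

P_X ≈ 50.9 kg VSS/d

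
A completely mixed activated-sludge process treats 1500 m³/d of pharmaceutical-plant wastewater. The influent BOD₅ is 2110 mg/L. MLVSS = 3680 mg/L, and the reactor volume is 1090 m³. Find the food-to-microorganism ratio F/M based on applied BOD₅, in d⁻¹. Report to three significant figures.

F/M = Q·S₀ / (V·X) = 1500 × 2110 / (1090 × 3680) = 0.7890 g BOD₅·(g VSS·d)⁻¹.

F/M ≈ 0.789 d⁻¹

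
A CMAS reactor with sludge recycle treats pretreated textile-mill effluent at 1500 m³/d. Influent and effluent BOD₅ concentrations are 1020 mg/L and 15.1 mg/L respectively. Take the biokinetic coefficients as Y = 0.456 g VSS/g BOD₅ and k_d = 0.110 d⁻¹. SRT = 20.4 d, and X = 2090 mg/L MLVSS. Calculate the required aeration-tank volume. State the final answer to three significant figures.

Steady-state biomass mass balance: V·X·(1 + k_d·θ_c) = Y·Q·(S₀ − S)·θ_c, so V = 0.456 × 1500 × (1020 − 15.1) × 20.4 / [2090 × (1 + 0.110 × 20.4)] = 1.4×10^7 / 6780 = 2068 m³.

V ≈ 2070 m³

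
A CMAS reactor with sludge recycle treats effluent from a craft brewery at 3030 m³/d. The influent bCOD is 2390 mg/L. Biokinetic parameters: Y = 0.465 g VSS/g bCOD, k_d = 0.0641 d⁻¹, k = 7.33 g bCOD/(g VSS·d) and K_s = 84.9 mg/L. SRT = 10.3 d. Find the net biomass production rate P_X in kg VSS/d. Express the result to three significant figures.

Effluent substrate depends only on kinetics and SRT: S = K_s(1 + k_d θ_c) / [θ_c(Yk − k_d) − 1] = 84.9 × (1 + 0.0641 × 10.3) / [10.3 × (0.465 × 7.33 − 0.0641) − 1] = 141.0 / 33.45 = 4.214 mg/L.
The observed yield is Y_obs = Y/(1 + k_d·θ_c) = 0.465 / (1 + 0.0641 × 10.3) = 0.465 / 1.660 = 0.2801 g VSS per g bCOD removed.
ΔS = 2390 − 4.21 = 2386 mg/L, so the substrate removal rate is 3030 × 2386/1000 = 7229 kg bCOD/d.
Net biomass production P_X = Y_obs × Q·(S₀ − S) = 0.2801 × 7229 = 2025 kg VSS/d.

P_X ≈ 2020 kg VSS/d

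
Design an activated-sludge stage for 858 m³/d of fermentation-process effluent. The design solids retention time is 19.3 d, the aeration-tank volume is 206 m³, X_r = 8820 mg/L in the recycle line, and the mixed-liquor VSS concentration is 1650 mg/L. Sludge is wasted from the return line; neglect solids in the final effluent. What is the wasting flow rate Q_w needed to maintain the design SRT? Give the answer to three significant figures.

Q_w ≈ 2.00 m³/d

θ_c = V·X/(Q_w·X_r) when wasting from the recycle, so Q_w = V·X/(θ_c·X_r) = 206.0 × 1650 / (19.3 × 8820) = 1.997 m³/d.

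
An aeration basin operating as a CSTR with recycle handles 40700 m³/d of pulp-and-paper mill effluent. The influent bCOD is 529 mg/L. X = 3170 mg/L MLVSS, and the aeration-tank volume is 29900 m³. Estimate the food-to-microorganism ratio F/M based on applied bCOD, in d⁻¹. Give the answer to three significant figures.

F/M ≈ 0.227 d⁻¹

Food-to-microorganism ratio F/M = Q S₀ / (V X) = 40700 × 529 / (29900 × 3170) = 0.2272 d⁻¹.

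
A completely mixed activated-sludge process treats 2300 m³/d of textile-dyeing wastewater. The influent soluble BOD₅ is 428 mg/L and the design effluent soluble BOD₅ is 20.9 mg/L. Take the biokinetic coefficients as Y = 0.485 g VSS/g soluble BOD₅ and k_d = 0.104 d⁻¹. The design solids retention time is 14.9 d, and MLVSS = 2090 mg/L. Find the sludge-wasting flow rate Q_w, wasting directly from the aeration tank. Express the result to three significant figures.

Q_w ≈ 85.2 m³/d

Steady-state biomass mass balance: V·X·(1 + k_d·θ_c) = Y·Q·(S₀ − S)·θ_c, so V = 0.485 × 2300 × (428 − 20.9) × 14.9 / [2090 × (1 + 0.104 × 14.9)] = 6.77×10^6 / 5329 = 1270 m³.
Wasting from the aeration tank: Q_w = V / θ_c = 1270 / 14.9 = 85.22 m³/d.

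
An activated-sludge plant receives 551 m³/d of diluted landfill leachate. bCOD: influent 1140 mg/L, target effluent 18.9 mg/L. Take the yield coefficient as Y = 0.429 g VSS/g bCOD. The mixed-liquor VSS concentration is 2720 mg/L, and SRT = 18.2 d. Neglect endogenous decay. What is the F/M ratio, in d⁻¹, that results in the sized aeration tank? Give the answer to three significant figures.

Biomass mass balance (decay neglected): V·X = Y·Q·(S₀ − S)·θ_c, so V = 0.429 × 551 × (1140 − 18.9) × 18.2 / 2720 = 1773 m³.
F/M = applied load / biomass = Q·S₀/(V·X) = 551 × 1140 / (1773 × 2720) = 0.1302 d⁻¹.

F/M ≈ 0.130 d⁻¹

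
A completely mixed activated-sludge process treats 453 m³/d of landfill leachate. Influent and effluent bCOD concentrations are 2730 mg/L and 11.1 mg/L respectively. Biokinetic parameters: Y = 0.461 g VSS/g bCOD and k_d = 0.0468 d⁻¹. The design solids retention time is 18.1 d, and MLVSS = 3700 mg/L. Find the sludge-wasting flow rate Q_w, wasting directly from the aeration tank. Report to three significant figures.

Q_w ≈ 83.1 m³/d

From the SRT design equation V = Y Q (S₀−S) θ_c / [X (1 + k_d θ_c)] = 0.461 × 453 × (2730 − 11.1) × 18.1 / [3700 × (1 + 0.0468 × 18.1)] = 1.03×10^7 / 6834 = 1504 m³.
For wasting at MLVSS concentration, Q_w = V/θ_c = 1504/18.1 = 83.08 m³/d.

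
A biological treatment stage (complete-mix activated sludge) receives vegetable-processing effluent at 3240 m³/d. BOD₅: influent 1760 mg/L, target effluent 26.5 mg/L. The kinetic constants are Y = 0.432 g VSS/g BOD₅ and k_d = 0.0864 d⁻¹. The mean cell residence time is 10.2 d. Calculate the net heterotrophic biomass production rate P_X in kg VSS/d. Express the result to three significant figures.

Y_obs = Y / (1 + k_d θ_c) = 0.432 / (1 + 0.0864 × 10.2) = 0.432 / 1.881 = 0.2296.
Mass of BOD₅ removed per day: Q(S₀ − S) = 3240 × 1734 g/m³ = 5617 kg/d.
Biomass produced: P_X = Y_obs·Q·ΔS = 0.2296 × 5617 ≈ 1290 kg VSS/d.

P_X ≈ 1290 kg VSS/d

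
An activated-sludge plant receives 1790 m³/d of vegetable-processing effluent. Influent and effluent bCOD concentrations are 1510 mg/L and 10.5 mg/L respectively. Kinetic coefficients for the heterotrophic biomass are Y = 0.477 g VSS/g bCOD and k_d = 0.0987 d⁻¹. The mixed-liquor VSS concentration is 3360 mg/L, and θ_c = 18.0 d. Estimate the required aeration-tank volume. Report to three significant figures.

V ≈ 2470 m³

Rearranging the biomass balance for a CMAS with decay, V = Y·Q·ΔS·θ_c / [X·(1+k_d θ_c)] = 0.477 × 1790 × (1510 − 10.5) × 18.0 / [3360 × (1 + 0.0987 × 18.0)] = 2.3×10^7 / 9329 = 2470 m³.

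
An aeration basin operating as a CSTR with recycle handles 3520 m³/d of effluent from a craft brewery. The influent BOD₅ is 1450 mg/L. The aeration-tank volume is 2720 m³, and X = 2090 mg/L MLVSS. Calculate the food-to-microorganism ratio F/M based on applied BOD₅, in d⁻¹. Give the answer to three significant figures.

F/M = Q·S₀ / (V·X) = 3520 × 1450 / (2720 × 2090) = 0.8978 g BOD₅·(g VSS·d)⁻¹.

F/M ≈ 0.898 d⁻¹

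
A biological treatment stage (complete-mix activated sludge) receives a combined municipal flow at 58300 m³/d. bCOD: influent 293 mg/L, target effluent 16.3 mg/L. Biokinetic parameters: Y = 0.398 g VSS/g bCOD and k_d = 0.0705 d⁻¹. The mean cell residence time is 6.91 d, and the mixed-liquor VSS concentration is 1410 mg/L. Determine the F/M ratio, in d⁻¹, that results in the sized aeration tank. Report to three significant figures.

Rearranging the biomass balance for a CMAS with decay, V = Y·Q·ΔS·θ_c / [X·(1+k_d θ_c)] = 0.398 × 58300 × (293 − 16.3) × 6.91 / [1410 × (1 + 0.0705 × 6.91)] = 4.44×10^7 / 2097 = 21157 m³.
F/M = applied load / biomass = Q·S₀/(V·X) = 58300 × 293 / (21157 × 1410) = 0.5726 d⁻¹.

F/M ≈ 0.573 d⁻¹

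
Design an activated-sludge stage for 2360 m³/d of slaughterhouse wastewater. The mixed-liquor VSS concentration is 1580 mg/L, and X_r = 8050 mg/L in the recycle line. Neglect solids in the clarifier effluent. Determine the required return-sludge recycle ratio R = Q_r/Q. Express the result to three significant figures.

R ≈ 0.244

R = Q_r/Q = X/(X_r − X) = 1580 / (8050 − 1580) = 0.2442.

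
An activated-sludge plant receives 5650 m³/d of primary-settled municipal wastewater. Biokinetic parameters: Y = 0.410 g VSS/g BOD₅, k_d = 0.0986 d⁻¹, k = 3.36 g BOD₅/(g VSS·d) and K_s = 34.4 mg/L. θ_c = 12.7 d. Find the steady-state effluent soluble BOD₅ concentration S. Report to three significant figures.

For a completely mixed reactor with recycle the Lawrence–McCarty relation gives S = K_s·(1 + k_d·θ_c) / [θ_c·(Y·k − k_d) − 1] = 34.4 × (1 + 0.0986 × 12.7) / [12.7 × (0.410 × 3.36 − 0.0986) − 1] = 77.48 / 15.24 = 5.083 mg/L.

S ≈ 5.08 mg/L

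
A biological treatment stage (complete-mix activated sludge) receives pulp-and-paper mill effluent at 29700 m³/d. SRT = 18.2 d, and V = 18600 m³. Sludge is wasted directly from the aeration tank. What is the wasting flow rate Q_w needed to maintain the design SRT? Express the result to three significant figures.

For wasting at MLVSS concentration, Q_w = V/θ_c = 18600/18.2 = 1022 m³/d.

Q_w ≈ 1020 m³/d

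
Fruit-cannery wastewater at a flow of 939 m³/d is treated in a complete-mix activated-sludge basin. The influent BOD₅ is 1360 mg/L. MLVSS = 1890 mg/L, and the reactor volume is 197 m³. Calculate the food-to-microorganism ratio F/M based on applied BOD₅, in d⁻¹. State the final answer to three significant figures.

F/M = Q·S₀ / (V·X) = 939 × 1360 / (197.0 × 1890) = 3.430 g BOD₅·(g VSS·d)⁻¹.

F/M ≈ 3.43 d⁻¹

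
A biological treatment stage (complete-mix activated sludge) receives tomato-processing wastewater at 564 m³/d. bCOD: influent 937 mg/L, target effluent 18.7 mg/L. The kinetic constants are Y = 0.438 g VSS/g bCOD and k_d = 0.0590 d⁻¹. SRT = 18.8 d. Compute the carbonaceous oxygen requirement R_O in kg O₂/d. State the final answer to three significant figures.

The observed yield is Y_obs = Y/(1 + k_d·θ_c) = 0.438 / (1 + 0.0590 × 18.8) = 0.438 / 2.109 = 0.2077 g VSS per g bCOD removed.
ΔS = 937 − 18.7 = 918.3 mg/L, so the substrate removal rate is 564 × 918.3/1000 = 517.9 kg bCOD/d.
P_X = Y_obs·Q·(S₀ − S) = 0.2077 × 517.9 = 107.6 kg VSS/d.
R_O = Q·(S₀ − S) − 1.42·P_X = 517.9 − 1.42 × 107.6 = 365.2 kg O₂/d.

R_O ≈ 365 kg O₂/d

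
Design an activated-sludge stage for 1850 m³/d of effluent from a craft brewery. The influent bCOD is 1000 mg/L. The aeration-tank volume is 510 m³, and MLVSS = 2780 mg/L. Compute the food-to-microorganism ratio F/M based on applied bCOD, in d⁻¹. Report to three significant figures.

F/M = applied load / biomass = Q·S₀/(V·X) = 1850 × 1000 / (510.0 × 2780) = 1.305 d⁻¹.

F/M ≈ 1.30 d⁻¹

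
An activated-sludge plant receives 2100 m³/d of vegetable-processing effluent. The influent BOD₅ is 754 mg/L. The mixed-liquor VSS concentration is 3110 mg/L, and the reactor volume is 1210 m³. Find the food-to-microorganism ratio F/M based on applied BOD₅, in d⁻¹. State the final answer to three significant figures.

F/M = applied load / biomass = Q·S₀/(V·X) = 2100 × 754 / (1210 × 3110) = 0.4208 d⁻¹.

F/M ≈ 0.421 d⁻¹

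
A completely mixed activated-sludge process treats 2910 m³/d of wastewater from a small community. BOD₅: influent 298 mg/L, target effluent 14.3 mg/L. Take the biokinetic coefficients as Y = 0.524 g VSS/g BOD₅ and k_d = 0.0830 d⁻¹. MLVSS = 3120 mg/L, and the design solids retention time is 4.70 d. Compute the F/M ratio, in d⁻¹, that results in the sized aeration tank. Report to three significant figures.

F/M ≈ 0.593 d⁻¹

Steady-state biomass mass balance: V·X·(1 + k_d·θ_c) = Y·Q·(S₀ − S)·θ_c, so V = 0.524 × 2910 × (298 − 14.3) × 4.70 / [3120 × (1 + 0.0830 × 4.70)] = 2.03×10^6 / 4337 = 468.8 m³.
Food-to-microorganism ratio F/M = Q S₀ / (V X) = 2910 × 298 / (468.8 × 3120) = 0.5929 d⁻¹.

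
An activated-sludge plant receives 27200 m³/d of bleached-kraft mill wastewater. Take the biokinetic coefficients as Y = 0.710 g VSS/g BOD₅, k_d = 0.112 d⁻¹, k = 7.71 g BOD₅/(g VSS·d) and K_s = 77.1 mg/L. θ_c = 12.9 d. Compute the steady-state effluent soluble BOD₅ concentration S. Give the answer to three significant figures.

Effluent substrate depends only on kinetics and SRT: S = K_s(1 + k_d θ_c) / [θ_c(Yk − k_d) − 1] = 77.1 × (1 + 0.112 × 12.9) / [12.9 × (0.710 × 7.71 − 0.112) − 1] = 188.5 / 68.17 = 2.765 mg/L.

S ≈ 2.77 mg/L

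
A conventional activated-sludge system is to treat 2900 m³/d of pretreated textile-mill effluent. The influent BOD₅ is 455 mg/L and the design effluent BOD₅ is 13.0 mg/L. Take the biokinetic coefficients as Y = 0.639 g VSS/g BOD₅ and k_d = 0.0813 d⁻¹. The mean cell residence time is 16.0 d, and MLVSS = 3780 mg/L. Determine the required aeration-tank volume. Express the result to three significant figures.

From the SRT design equation V = Y Q (S₀−S) θ_c / [X (1 + k_d θ_c)] = 0.639 × 2900 × (455 − 13.0) × 16.0 / [3780 × (1 + 0.0813 × 16.0)] = 1.31×10^7 / 8697 = 1507 m³.

V ≈ 1510 m³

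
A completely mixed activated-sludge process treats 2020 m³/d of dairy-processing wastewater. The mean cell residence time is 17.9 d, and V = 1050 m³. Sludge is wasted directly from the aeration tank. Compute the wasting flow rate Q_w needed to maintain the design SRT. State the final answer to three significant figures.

Wasting from the aeration tank: Q_w = V / θ_c = 1050 / 17.9 = 58.66 m³/d.

Q_w ≈ 58.7 m³/d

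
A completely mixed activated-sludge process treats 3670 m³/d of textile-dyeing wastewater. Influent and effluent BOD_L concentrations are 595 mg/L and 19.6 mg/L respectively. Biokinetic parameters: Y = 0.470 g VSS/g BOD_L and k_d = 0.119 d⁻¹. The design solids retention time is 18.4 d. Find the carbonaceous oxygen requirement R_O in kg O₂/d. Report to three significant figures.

Correct the yield for decay: Y_obs = Y/(1 + k_d θ_c) = 0.470 / (1 + 0.119 × 18.4) = 0.470 / 3.190 = 0.1474.
ΔS = 595 − 19.6 = 575.4 mg/L, so the substrate removal rate is 3670 × 575.4/1000 = 2112 kg BOD_L/d.
P_X = Y_obs·Q·(S₀ − S) = 0.1474 × 2112 = 311.2 kg VSS/d.
Carbonaceous O₂ demand = substrate oxidised − cell-mass equivalent = 2112 − 1.42 × 311.2 = 1670 kg O₂/d.

R_O ≈ 1670 kg O₂/d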